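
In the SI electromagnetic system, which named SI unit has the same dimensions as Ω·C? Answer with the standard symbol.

Wb

Ω = kg·m²·s⁻³·A⁻².
C = s·A.
Combining: Ω·C = (kg·m²·s⁻³·A⁻²) · (s·A) = kg·m²·s⁻²·A⁻¹.
kg·m²·s⁻²·A⁻¹ is the base-SI form of the weber.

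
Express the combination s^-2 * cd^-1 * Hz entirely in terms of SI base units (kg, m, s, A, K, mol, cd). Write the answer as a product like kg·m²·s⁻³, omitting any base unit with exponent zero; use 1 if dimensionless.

s⁻³·cd⁻¹

Hz = s⁻¹.
Combining: s⁻²·cd⁻¹·Hz = s⁻² · cd⁻¹ · s⁻¹ = s⁻³·cd⁻¹.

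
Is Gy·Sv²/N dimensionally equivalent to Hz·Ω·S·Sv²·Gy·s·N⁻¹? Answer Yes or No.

Left side:
  Gy = m²·s⁻².
  N = kg·m·s⁻².
  So N⁻¹ = kg⁻¹·m⁻¹·s².
  Sv = m²·s⁻².
  So Sv² = m⁴·s⁻⁴.
  Combining: Gy·N⁻¹·Sv² = (m²·s⁻²) · (kg⁻¹·m⁻¹·s²) · (m⁴·s⁻⁴) = kg⁻¹·m⁵·s⁻⁴.
Right side:
  Hz = s⁻¹.
  Ω = kg·m²·s⁻³·A⁻².
  S = kg⁻¹·m⁻²·s³·A².
  Sv = m²·s⁻².
  So Sv² = m⁴·s⁻⁴.
  Gy = m²·s⁻².
  N = kg·m·s⁻².
  So N⁻¹ = kg⁻¹·m⁻¹·s².
  Combining: Hz·Ω·S·Sv²·Gy·s·N⁻¹ = s⁻¹ · (kg·m²·s⁻³·A⁻²) · (kg⁻¹·m⁻²·s³·A²) · (m⁴·s⁻⁴) · (m²·s⁻²) · s · (kg⁻¹·m⁻¹·s²) = kg⁻¹·m⁵·s⁻⁴.
Both reduce to kg⁻¹·m⁵·s⁻⁴.

Yes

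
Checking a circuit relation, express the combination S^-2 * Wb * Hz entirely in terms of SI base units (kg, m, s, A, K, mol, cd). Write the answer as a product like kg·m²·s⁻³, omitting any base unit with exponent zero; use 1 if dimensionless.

S = 1/Ω (conductance is reciprocal resistance),
    = kg⁻¹·m⁻²·s³·A².
So S⁻² = kg²·m⁴·s⁻⁶·A⁻⁴.
Wb = V·s (flux: a volt is a weber per second),
    = kg·m²·s⁻²·A⁻¹.
Hz = 1/s = s⁻¹ (frequency is cycles per second).
Combining: S⁻²·Wb·Hz = (kg²·m⁴·s⁻⁶·A⁻⁴) · (kg·m²·s⁻²·A⁻¹) · s⁻¹ = kg³·m⁶·s⁻⁹·A⁻⁵.

kg³·m⁶·s⁻⁹·A⁻⁵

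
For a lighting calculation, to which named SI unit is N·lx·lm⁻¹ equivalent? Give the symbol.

N = kg·m·s⁻².
lx = m⁻²·cd.
lm = cd.
So lm⁻¹ = cd⁻¹.
Combining: N·lx·lm⁻¹ = (kg·m·s⁻²) · (m⁻²·cd) · cd⁻¹ = kg·m⁻¹·s⁻².
kg·m⁻¹·s⁻² is the base-SI form of the pascal.

Pa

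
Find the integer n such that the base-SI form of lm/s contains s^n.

-1

lm = cd.
Combining: s⁻¹·lm = s⁻¹ · cd = s⁻¹·cd.
The exponent of s is -1.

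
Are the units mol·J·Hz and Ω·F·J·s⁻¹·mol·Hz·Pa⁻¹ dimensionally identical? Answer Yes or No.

Left side:
  J = N·m (work = force × distance),
      = kg·m²·s⁻².
  Hz = 1/s = s⁻¹ (frequency is cycles per second).
  Combining: mol·J·Hz = mol · (kg·m²·s⁻²) · s⁻¹ = kg·m²·s⁻³·mol.
Right side:
  Ω = V/A (resistance = voltage per current),
      = kg·m²·s⁻³·A⁻².
  F = C/V (capacitance = charge per voltage),
      = A·s/(kg·m²·s⁻³·A⁻¹) (substituting C and V),
      = kg⁻¹·m⁻²·s⁴·A².
  J = N·m (work = force × distance),
      = kg·m²·s⁻².
  Hz = 1/s = s⁻¹ (frequency is cycles per second).
  Pa = N/m² (pressure = force per area),
      = kg·m⁻¹·s⁻².
  So Pa⁻¹ = kg⁻¹·m·s².
  Combining: Ω·F·J·s⁻¹·mol·Hz·Pa⁻¹ = (kg·m²·s⁻³·A⁻²) · (kg⁻¹·m⁻²·s⁴·A²) · (kg·m²·s⁻²) · s⁻¹ · mol · s⁻¹ · (kg⁻¹·m·s²) = m³·s⁻¹·mol.
Left is kg·m²·s⁻³·mol; right is m³·s⁻¹·mol — different.

No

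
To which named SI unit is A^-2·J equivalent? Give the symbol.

H

J = N·m (work = force × distance),
    = kg·m²·s⁻².
Combining: A⁻²·J = A⁻² · (kg·m²·s⁻²) = kg·m²·s⁻²·A⁻².
kg·m²·s⁻²·A⁻² is the base-SI form of the henry.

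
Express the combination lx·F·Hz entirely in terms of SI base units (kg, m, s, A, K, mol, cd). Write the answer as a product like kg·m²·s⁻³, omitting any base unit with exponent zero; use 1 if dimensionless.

kg⁻¹·m⁻⁴·s³·A²·cd

lx = lm/m² (illuminance = luminous flux per area),
    = m⁻²·cd.
F = C/V (capacitance = charge per voltage),
    = A·s/(kg·m²·s⁻³·A⁻¹) (substituting C and V),
    = kg⁻¹·m⁻²·s⁴·A².
Hz = 1/s = s⁻¹ (frequency is cycles per second).
Combining: lx·F·Hz = (m⁻²·cd) · (kg⁻¹·m⁻²·s⁴·A²) · s⁻¹ = kg⁻¹·m⁻⁴·s³·A²·cd.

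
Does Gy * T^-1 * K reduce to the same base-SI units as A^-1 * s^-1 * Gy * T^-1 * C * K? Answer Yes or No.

Left side:
  Gy = J/kg (absorbed dose = energy per mass),
      = m²·s⁻².
  T = Wb/m² (flux density = flux per area),
      = kg·s⁻²·A⁻¹.
  So T⁻¹ = kg⁻¹·s²·A.
  Combining: Gy·T⁻¹·K = (m²·s⁻²) · (kg⁻¹·s²·A) · K = kg⁻¹·m²·A·K.
Right side:
  Gy = J/kg (absorbed dose = energy per mass),
      = m²·s⁻².
  T = Wb/m² (flux density = flux per area),
      = kg·s⁻²·A⁻¹.
  So T⁻¹ = kg⁻¹·s²·A.
  C = A·s = s·A (charge = current × time).
  Combining: A⁻¹·s⁻¹·Gy·T⁻¹·C·K = A⁻¹ · s⁻¹ · (m²·s⁻²) · (kg⁻¹·s²·A) · (s·A) · K = kg⁻¹·m²·A·K.
Both reduce to kg⁻¹·m²·A·K.

Yes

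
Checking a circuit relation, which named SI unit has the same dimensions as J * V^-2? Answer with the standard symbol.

F

J = N·m (work = force × distance),
    = kg·m²·s⁻².
V = W/A (potential = power per current),
    = kg·m²·s⁻³·A⁻¹.
So V⁻² = kg⁻²·m⁻⁴·s⁶·A².
Combining: J·V⁻² = (kg·m²·s⁻²) · (kg⁻²·m⁻⁴·s⁶·A²) = kg⁻¹·m⁻²·s⁴·A².
kg⁻¹·m⁻²·s⁴·A² is the base-SI form of the farad.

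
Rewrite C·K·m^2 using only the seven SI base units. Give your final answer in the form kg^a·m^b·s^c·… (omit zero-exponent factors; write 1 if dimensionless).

m²·s·A·K

C = s·A.
Combining: C·K·m² = (s·A) · K · m² = m²·s·A·K.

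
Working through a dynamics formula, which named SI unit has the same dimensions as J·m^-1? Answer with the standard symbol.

N

J = N·m (work = force × distance),
    = kg·m²·s⁻².
Combining: J·m⁻¹ = (kg·m²·s⁻²) · m⁻¹ = kg·m·s⁻².
kg·m·s⁻² is the base-SI form of the newton.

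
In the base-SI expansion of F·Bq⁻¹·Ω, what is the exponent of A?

F = C/V (capacitance = charge per voltage),
    = A·s/(kg·m²·s⁻³·A⁻¹) (substituting C and V),
    = kg⁻¹·m⁻²·s⁴·A².
Bq = 1/s = s⁻¹ (activity is decays per second).
So Bq⁻¹ = s.
Ω = V/A (resistance = voltage per current),
    = kg·m²·s⁻³·A⁻².
Combining: F·Bq⁻¹·Ω = (kg⁻¹·m⁻²·s⁴·A²) · s · (kg·m²·s⁻³·A⁻²) = s².
The exponent of A is 0.

0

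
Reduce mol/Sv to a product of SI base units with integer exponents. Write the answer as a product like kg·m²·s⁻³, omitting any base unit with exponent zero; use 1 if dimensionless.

m⁻²·s²·mol

Sv = J/kg (equivalent dose = energy per mass),
    = m²·s⁻².
So Sv⁻¹ = m⁻²·s².
Combining: Sv⁻¹·mol = (m⁻²·s²) · mol = m⁻²·s²·mol.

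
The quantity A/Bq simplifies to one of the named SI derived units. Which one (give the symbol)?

C

Bq = 1/s = s⁻¹ (activity is decays per second).
So Bq⁻¹ = s.
Combining: Bq⁻¹·A = s · A = s·A.
s·A is the base-SI form of the coulomb.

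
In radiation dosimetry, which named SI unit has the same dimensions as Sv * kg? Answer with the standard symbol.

Sv = J/kg (equivalent dose = energy per mass),
    = m²·s⁻².
Combining: Sv·kg = (m²·s⁻²) · kg = kg·m²·s⁻².
kg·m²·s⁻² is the base-SI form of the joule.

J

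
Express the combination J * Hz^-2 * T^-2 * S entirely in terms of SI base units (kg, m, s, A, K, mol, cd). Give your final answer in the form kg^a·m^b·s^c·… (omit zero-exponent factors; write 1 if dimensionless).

kg⁻²·s⁷·A⁴

J = N·m (work = force × distance),
    = kg·m²·s⁻².
Hz = 1/s = s⁻¹ (frequency is cycles per second).
So Hz⁻² = s².
T = Wb/m² (flux density = flux per area),
    = kg·s⁻²·A⁻¹.
So T⁻² = kg⁻²·s⁴·A².
S = 1/Ω (conductance is reciprocal resistance),
    = kg⁻¹·m⁻²·s³·A².
Combining: J·Hz⁻²·T⁻²·S = (kg·m²·s⁻²) · s² · (kg⁻²·s⁴·A²) · (kg⁻¹·m⁻²·s³·A²) = kg⁻²·s⁷·A⁴.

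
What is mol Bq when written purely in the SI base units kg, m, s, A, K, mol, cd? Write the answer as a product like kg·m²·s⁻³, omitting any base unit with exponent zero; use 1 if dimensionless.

Bq = s⁻¹.
Combining: mol·Bq = mol · s⁻¹ = s⁻¹·mol.

s⁻¹·mol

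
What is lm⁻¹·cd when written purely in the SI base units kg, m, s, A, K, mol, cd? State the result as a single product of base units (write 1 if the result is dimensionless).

lm = cd·sr = cd (luminous flux; sr is dimensionless).
So lm⁻¹ = cd⁻¹.
Combining: lm⁻¹·cd = cd⁻¹ · cd = 1.

1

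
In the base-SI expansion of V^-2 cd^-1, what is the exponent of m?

V = W/A (potential = power per current),
    = kg·m²·s⁻³·A⁻¹.
So V⁻² = kg⁻²·m⁻⁴·s⁶·A².
Combining: V⁻²·cd⁻¹ = (kg⁻²·m⁻⁴·s⁶·A²) · cd⁻¹ = kg⁻²·m⁻⁴·s⁶·A²·cd⁻¹.
The exponent of m is -4.

-4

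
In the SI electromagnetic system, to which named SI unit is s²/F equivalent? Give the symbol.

F = kg⁻¹·m⁻²·s⁴·A².
So F⁻¹ = kg·m²·s⁻⁴·A⁻².
Combining: F⁻¹·s² = (kg·m²·s⁻⁴·A⁻²) · s² = kg·m²·s⁻²·A⁻².
kg·m²·s⁻²·A⁻² is the base-SI form of the henry.

H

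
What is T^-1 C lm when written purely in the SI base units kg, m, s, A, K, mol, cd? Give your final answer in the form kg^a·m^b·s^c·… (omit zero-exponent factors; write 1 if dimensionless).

kg⁻¹·s³·A²·cd

T = Wb/m² (flux density = flux per area),
    = kg·s⁻²·A⁻¹.
So T⁻¹ = kg⁻¹·s²·A.
C = A·s = s·A (charge = current × time).
lm = cd·sr = cd (luminous flux; sr is dimensionless).
Combining: T⁻¹·C·lm = (kg⁻¹·s²·A) · (s·A) · cd = kg⁻¹·s³·A²·cd.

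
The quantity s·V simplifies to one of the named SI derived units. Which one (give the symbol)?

V = kg·m²·s⁻³·A⁻¹.
Combining: s·V = s · (kg·m²·s⁻³·A⁻¹) = kg·m²·s⁻²·A⁻¹.
kg·m²·s⁻²·A⁻¹ is the base-SI form of the weber.

Wb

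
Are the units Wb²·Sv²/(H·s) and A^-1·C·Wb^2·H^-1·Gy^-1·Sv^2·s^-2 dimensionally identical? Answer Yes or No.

No

Left side:
  H = Wb/A (inductance = flux per current),
      = kg·m²·s⁻²·A⁻².
  So H⁻¹ = kg⁻¹·m⁻²·s²·A².
  Wb = V·s (flux: a volt is a weber per second),
      = kg·m²·s⁻²·A⁻¹.
  So Wb² = kg²·m⁴·s⁻⁴·A⁻².
  Sv = J/kg (equivalent dose = energy per mass),
      = m²·s⁻².
  So Sv² = m⁴·s⁻⁴.
  Combining: H⁻¹·Wb²·s⁻¹·Sv² = (kg⁻¹·m⁻²·s²·A²) · (kg²·m⁴·s⁻⁴·A⁻²) · s⁻¹ · (m⁴·s⁻⁴) = kg·m⁶·s⁻⁷.
Right side:
  C = s·A.
  Wb = kg·m²·s⁻²·A⁻¹.
  So Wb² = kg²·m⁴·s⁻⁴·A⁻².
  H = kg·m²·s⁻²·A⁻².
  So H⁻¹ = kg⁻¹·m⁻²·s²·A².
  Gy = m²·s⁻².
  So Gy⁻¹ = m⁻²·s².
  Sv = m²·s⁻².
  So Sv² = m⁴·s⁻⁴.
  Combining: A⁻¹·C·Wb²·H⁻¹·Gy⁻¹·Sv²·s⁻² = A⁻¹ · (s·A) · (kg²·m⁴·s⁻⁴·A⁻²) · (kg⁻¹·m⁻²·s²·A²) · (m⁻²·s²) · (m⁴·s⁻⁴) · s⁻² = kg·m⁴·s⁻⁵.
Left is kg·m⁶·s⁻⁷; right is kg·m⁴·s⁻⁵ — different.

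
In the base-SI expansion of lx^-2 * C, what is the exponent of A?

1

lx = m⁻²·cd.
So lx⁻² = m⁴·cd⁻².
C = s·A.
Combining: lx⁻²·C = (m⁴·cd⁻²) · (s·A) = m⁴·s·A·cd⁻².
The exponent of A is 1.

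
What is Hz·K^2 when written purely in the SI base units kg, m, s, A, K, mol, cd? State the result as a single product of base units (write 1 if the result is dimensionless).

s⁻¹·K²

Hz = s⁻¹.
Combining: Hz·K² = s⁻¹ · K² = s⁻¹·K².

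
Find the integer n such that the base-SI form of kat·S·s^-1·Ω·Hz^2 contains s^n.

-4

kat = s⁻¹·mol.
S = kg⁻¹·m⁻²·s³·A².
Ω = kg·m²·s⁻³·A⁻².
Hz = s⁻¹.
So Hz² = s⁻².
Combining: kat·S·s⁻¹·Ω·Hz² = (s⁻¹·mol) · (kg⁻¹·m⁻²·s³·A²) · s⁻¹ · (kg·m²·s⁻³·A⁻²) · s⁻² = s⁻⁴·mol.
The exponent of s is -4.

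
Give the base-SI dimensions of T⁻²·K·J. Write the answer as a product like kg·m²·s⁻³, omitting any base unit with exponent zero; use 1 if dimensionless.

T = kg·s⁻²·A⁻¹.
So T⁻² = kg⁻²·s⁴·A².
J = kg·m²·s⁻².
Combining: T⁻²·K·J = (kg⁻²·s⁴·A²) · K · (kg·m²·s⁻²) = kg⁻¹·m²·s²·A²·K.

kg⁻¹·m²·s²·A²·K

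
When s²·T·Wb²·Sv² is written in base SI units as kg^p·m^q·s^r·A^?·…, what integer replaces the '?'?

T = kg·s⁻²·A⁻¹.
Wb = kg·m²·s⁻²·A⁻¹.
So Wb² = kg²·m⁴·s⁻⁴·A⁻².
Sv = m²·s⁻².
So Sv² = m⁴·s⁻⁴.
Combining: s²·T·Wb²·Sv² = s² · (kg·s⁻²·A⁻¹) · (kg²·m⁴·s⁻⁴·A⁻²) · (m⁴·s⁻⁴) = kg³·m⁸·s⁻⁸·A⁻³.
The exponent of A is -3.

-3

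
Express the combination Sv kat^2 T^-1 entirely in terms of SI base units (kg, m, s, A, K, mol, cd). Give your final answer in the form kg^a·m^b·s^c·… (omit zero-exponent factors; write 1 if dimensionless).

kg⁻¹·m²·s⁻²·A·mol²

Sv = J/kg (equivalent dose = energy per mass),
    = m²·s⁻².
kat = mol/s = s⁻¹·mol (catalytic activity).
So kat² = s⁻²·mol².
T = Wb/m² (flux density = flux per area),
    = kg·s⁻²·A⁻¹.
So T⁻¹ = kg⁻¹·s²·A.
Combining: Sv·kat²·T⁻¹ = (m²·s⁻²) · (s⁻²·mol²) · (kg⁻¹·s²·A) = kg⁻¹·m²·s⁻²·A·mol².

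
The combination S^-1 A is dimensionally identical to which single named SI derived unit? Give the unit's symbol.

V

S = 1/Ω (conductance is reciprocal resistance),
    = kg⁻¹·m⁻²·s³·A².
So S⁻¹ = kg·m²·s⁻³·A⁻².
Combining: S⁻¹·A = (kg·m²·s⁻³·A⁻²) · A = kg·m²·s⁻³·A⁻¹.
kg·m²·s⁻³·A⁻¹ is the base-SI form of the volt.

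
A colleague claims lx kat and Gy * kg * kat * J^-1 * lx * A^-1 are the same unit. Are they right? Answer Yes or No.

Left side:
  lx = lm/m² (illuminance = luminous flux per area),
      = m⁻²·cd.
  kat = mol/s = s⁻¹·mol (catalytic activity).
  Combining: lx·kat = (m⁻²·cd) · (s⁻¹·mol) = m⁻²·s⁻¹·mol·cd.
Right side:
  Gy = J/kg (absorbed dose = energy per mass),
      = m²·s⁻².
  kat = mol/s = s⁻¹·mol (catalytic activity).
  J = N·m (work = force × distance),
      = kg·m²·s⁻².
  So J⁻¹ = kg⁻¹·m⁻²·s².
  lx = lm/m² (illuminance = luminous flux per area),
      = m⁻²·cd.
  Combining: Gy·kg·kat·J⁻¹·lx·A⁻¹ = (m²·s⁻²) · kg · (s⁻¹·mol) · (kg⁻¹·m⁻²·s²) · (m⁻²·cd) · A⁻¹ = m⁻²·s⁻¹·A⁻¹·mol·cd.
Left is m⁻²·s⁻¹·mol·cd; right is m⁻²·s⁻¹·A⁻¹·mol·cd — different.

No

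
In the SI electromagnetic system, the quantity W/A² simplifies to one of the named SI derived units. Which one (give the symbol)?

Ω

W = J/s (power = energy per time),
    = kg·m²·s⁻³.
Combining: W·A⁻² = (kg·m²·s⁻³) · A⁻² = kg·m²·s⁻³·A⁻².
kg·m²·s⁻³·A⁻² is the base-SI form of the ohm.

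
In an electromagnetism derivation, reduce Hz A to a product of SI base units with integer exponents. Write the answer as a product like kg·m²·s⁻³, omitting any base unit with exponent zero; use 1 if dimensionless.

Hz = 1/s = s⁻¹ (frequency is cycles per second).
Combining: Hz·A = s⁻¹ · A = s⁻¹·A.

s⁻¹·A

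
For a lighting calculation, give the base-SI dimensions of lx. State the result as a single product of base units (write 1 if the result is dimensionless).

m⁻²·cd

lx = m⁻²·cd.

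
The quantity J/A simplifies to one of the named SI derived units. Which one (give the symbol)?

Wb

J = N·m (work = force × distance),
    = kg·m²·s⁻².
Combining: A⁻¹·J = A⁻¹ · (kg·m²·s⁻²) = kg·m²·s⁻²·A⁻¹.
kg·m²·s⁻²·A⁻¹ is the base-SI form of the weber.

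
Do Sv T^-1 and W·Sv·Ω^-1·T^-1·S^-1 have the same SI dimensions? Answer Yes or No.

Left side:
  Sv = J/kg (equivalent dose = energy per mass),
      = m²·s⁻².
  T = Wb/m² (flux density = flux per area),
      = kg·s⁻²·A⁻¹.
  So T⁻¹ = kg⁻¹·s²·A.
  Combining: Sv·T⁻¹ = (m²·s⁻²) · (kg⁻¹·s²·A) = kg⁻¹·m²·A.
Right side:
  W = J/s (power = energy per time),
      = kg·m²·s⁻³.
  Sv = J/kg (equivalent dose = energy per mass),
      = m²·s⁻².
  Ω = V/A (resistance = voltage per current),
      = kg·m²·s⁻³·A⁻².
  So Ω⁻¹ = kg⁻¹·m⁻²·s³·A².
  T = Wb/m² (flux density = flux per area),
      = kg·s⁻²·A⁻¹.
  So T⁻¹ = kg⁻¹·s²·A.
  S = 1/Ω (conductance is reciprocal resistance),
      = kg⁻¹·m⁻²·s³·A².
  So S⁻¹ = kg·m²·s⁻³·A⁻².
  Combining: W·Sv·Ω⁻¹·T⁻¹·S⁻¹ = (kg·m²·s⁻³) · (m²·s⁻²) · (kg⁻¹·m⁻²·s³·A²) · (kg⁻¹·s²·A) · (kg·m²·s⁻³·A⁻²) = m⁴·s⁻³·A.
Left is kg⁻¹·m²·A; right is m⁴·s⁻³·A — different.

No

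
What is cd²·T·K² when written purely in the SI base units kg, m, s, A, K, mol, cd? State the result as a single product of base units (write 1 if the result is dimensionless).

kg·s⁻²·A⁻¹·K²·cd²

T = kg·s⁻²·A⁻¹.
Combining: cd²·T·K² = cd² · (kg·s⁻²·A⁻¹) · K² = kg·s⁻²·A⁻¹·K²·cd².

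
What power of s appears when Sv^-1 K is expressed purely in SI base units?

Sv = m²·s⁻².
So Sv⁻¹ = m⁻²·s².
Combining: Sv⁻¹·K = (m⁻²·s²) · K = m⁻²·s²·K.
The exponent of s is 2.

2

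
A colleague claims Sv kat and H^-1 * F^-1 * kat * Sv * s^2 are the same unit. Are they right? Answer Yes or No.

Left side:
  Sv = J/kg (equivalent dose = energy per mass),
      = m²·s⁻².
  kat = mol/s = s⁻¹·mol (catalytic activity).
  Combining: Sv·kat = (m²·s⁻²) · (s⁻¹·mol) = m²·s⁻³·mol.
Right side:
  H = Wb/A (inductance = flux per current),
      = kg·m²·s⁻²·A⁻².
  So H⁻¹ = kg⁻¹·m⁻²·s²·A².
  F = C/V (capacitance = charge per voltage),
      = A·s/(kg·m²·s⁻³·A⁻¹) (substituting C and V),
      = kg⁻¹·m⁻²·s⁴·A².
  So F⁻¹ = kg·m²·s⁻⁴·A⁻².
  kat = mol/s = s⁻¹·mol (catalytic activity).
  Sv = J/kg (equivalent dose = energy per mass),
      = m²·s⁻².
  Combining: H⁻¹·F⁻¹·kat·Sv·s² = (kg⁻¹·m⁻²·s²·A²) · (kg·m²·s⁻⁴·A⁻²) · (s⁻¹·mol) · (m²·s⁻²) · s² = m²·s⁻³·mol.
Both reduce to m²·s⁻³·mol.

Yes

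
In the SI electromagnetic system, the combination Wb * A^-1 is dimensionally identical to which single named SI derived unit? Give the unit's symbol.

H

Wb = V·s (flux: a volt is a weber per second),
    = kg·m²·s⁻²·A⁻¹.
Combining: Wb·A⁻¹ = (kg·m²·s⁻²·A⁻¹) · A⁻¹ = kg·m²·s⁻²·A⁻².
kg·m²·s⁻²·A⁻² is the base-SI form of the henry.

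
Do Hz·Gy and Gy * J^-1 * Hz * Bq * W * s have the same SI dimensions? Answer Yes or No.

Left side:
  Hz = s⁻¹.
  Gy = m²·s⁻².
  Combining: Hz·Gy = s⁻¹ · (m²·s⁻²) = m²·s⁻³.
Right side:
  Gy = J/kg (absorbed dose = energy per mass),
      = m²·s⁻².
  J = N·m (work = force × distance),
      = kg·m²·s⁻².
  So J⁻¹ = kg⁻¹·m⁻²·s².
  Hz = 1/s = s⁻¹ (frequency is cycles per second).
  Bq = 1/s = s⁻¹ (activity is decays per second).
  W = J/s (power = energy per time),
      = kg·m²·s⁻³.
  Combining: Gy·J⁻¹·Hz·Bq·W·s = (m²·s⁻²) · (kg⁻¹·m⁻²·s²) · s⁻¹ · s⁻¹ · (kg·m²·s⁻³) · s = m²·s⁻⁴.
Left is m²·s⁻³; right is m²·s⁻⁴ — different.

No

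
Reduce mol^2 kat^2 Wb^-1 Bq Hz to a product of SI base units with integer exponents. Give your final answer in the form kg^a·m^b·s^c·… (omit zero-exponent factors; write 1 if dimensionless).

kat = mol/s = s⁻¹·mol (catalytic activity).
So kat² = s⁻²·mol².
Wb = V·s (flux: a volt is a weber per second),
    = kg·m²·s⁻²·A⁻¹.
So Wb⁻¹ = kg⁻¹·m⁻²·s²·A.
Bq = 1/s = s⁻¹ (activity is decays per second).
Hz = 1/s = s⁻¹ (frequency is cycles per second).
Combining: mol²·kat²·Wb⁻¹·Bq·Hz = mol² · (s⁻²·mol²) · (kg⁻¹·m⁻²·s²·A) · s⁻¹ · s⁻¹ = kg⁻¹·m⁻²·s⁻²·A·mol⁴.

kg⁻¹·m⁻²·s⁻²·A·mol⁴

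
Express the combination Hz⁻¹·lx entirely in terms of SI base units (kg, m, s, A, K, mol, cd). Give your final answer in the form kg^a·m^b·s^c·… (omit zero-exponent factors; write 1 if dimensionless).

Hz = 1/s = s⁻¹ (frequency is cycles per second).
So Hz⁻¹ = s.
lx = lm/m² (illuminance = luminous flux per area),
    = m⁻²·cd.
Combining: Hz⁻¹·lx = s · (m⁻²·cd) = m⁻²·s·cd.

m⁻²·s·cd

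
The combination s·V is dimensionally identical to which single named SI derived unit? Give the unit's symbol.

V = kg·m²·s⁻³·A⁻¹.
Combining: s·V = s · (kg·m²·s⁻³·A⁻¹) = kg·m²·s⁻²·A⁻¹.
kg·m²·s⁻²·A⁻¹ is the base-SI form of the weber.

Wb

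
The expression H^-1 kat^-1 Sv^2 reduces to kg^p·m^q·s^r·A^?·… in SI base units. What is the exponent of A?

H = Wb/A (inductance = flux per current),
    = kg·m²·s⁻²·A⁻².
So H⁻¹ = kg⁻¹·m⁻²·s²·A².
kat = mol/s = s⁻¹·mol (catalytic activity).
So kat⁻¹ = s·mol⁻¹.
Sv = J/kg (equivalent dose = energy per mass),
    = m²·s⁻².
So Sv² = m⁴·s⁻⁴.
Combining: H⁻¹·kat⁻¹·Sv² = (kg⁻¹·m⁻²·s²·A²) · (s·mol⁻¹) · (m⁴·s⁻⁴) = kg⁻¹·m²·s⁻¹·A²·mol⁻¹.
The exponent of A is 2.

2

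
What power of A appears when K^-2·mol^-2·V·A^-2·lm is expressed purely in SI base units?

-3

V = kg·m²·s⁻³·A⁻¹.
lm = cd.
Combining: K⁻²·mol⁻²·V·A⁻²·lm = K⁻² · mol⁻² · (kg·m²·s⁻³·A⁻¹) · A⁻² · cd = kg·m²·s⁻³·A⁻³·K⁻²·mol⁻²·cd.
The exponent of A is -3.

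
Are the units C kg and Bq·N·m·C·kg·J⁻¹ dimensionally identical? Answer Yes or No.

Left side:
  C = s·A.
  Combining: C·kg = (s·A) · kg = kg·s·A.
Right side:
  Bq = s⁻¹.
  N = kg·m·s⁻².
  C = s·A.
  J = kg·m²·s⁻².
  So J⁻¹ = kg⁻¹·m⁻²·s².
  Combining: Bq·N·m·C·kg·J⁻¹ = s⁻¹ · (kg·m·s⁻²) · m · (s·A) · kg · (kg⁻¹·m⁻²·s²) = kg·A.
Left is kg·s·A; right is kg·A — different.

No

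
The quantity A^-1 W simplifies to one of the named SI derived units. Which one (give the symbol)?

W = J/s (power = energy per time),
    = kg·m²·s⁻³.
Combining: A⁻¹·W = A⁻¹ · (kg·m²·s⁻³) = kg·m²·s⁻³·A⁻¹.
kg·m²·s⁻³·A⁻¹ is the base-SI form of the volt.

V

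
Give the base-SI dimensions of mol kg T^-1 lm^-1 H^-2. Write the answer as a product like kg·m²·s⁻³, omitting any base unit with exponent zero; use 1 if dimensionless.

T = Wb/m² (flux density = flux per area),
    = kg·s⁻²·A⁻¹.
So T⁻¹ = kg⁻¹·s²·A.
lm = cd·sr = cd (luminous flux; sr is dimensionless).
So lm⁻¹ = cd⁻¹.
H = Wb/A (inductance = flux per current),
    = kg·m²·s⁻²·A⁻².
So H⁻² = kg⁻²·m⁻⁴·s⁴·A⁴.
Combining: mol·kg·T⁻¹·lm⁻¹·H⁻² = mol · kg · (kg⁻¹·s²·A) · cd⁻¹ · (kg⁻²·m⁻⁴·s⁴·A⁴) = kg⁻²·m⁻⁴·s⁶·A⁵·mol·cd⁻¹.

kg⁻²·m⁻⁴·s⁶·A⁵·mol·cd⁻¹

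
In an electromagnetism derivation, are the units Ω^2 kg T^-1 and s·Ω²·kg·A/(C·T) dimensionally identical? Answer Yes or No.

Yes

Left side:
  Ω = kg·m²·s⁻³·A⁻².
  So Ω² = kg²·m⁴·s⁻⁶·A⁻⁴.
  T = kg·s⁻²·A⁻¹.
  So T⁻¹ = kg⁻¹·s²·A.
  Combining: Ω²·kg·T⁻¹ = (kg²·m⁴·s⁻⁶·A⁻⁴) · kg · (kg⁻¹·s²·A) = kg²·m⁴·s⁻⁴·A⁻³.
Right side:
  C = A·s = s·A (charge = current × time).
  So C⁻¹ = s⁻¹·A⁻¹.
  Ω = V/A (resistance = voltage per current),
      = kg·m²·s⁻³·A⁻².
  So Ω² = kg²·m⁴·s⁻⁶·A⁻⁴.
  T = Wb/m² (flux density = flux per area),
      = kg·s⁻²·A⁻¹.
  So T⁻¹ = kg⁻¹·s²·A.
  Combining: s·C⁻¹·Ω²·kg·A·T⁻¹ = s · (s⁻¹·A⁻¹) · (kg²·m⁴·s⁻⁶·A⁻⁴) · kg · A · (kg⁻¹·s²·A) = kg²·m⁴·s⁻⁴·A⁻³.
Both reduce to kg²·m⁴·s⁻⁴·A⁻³.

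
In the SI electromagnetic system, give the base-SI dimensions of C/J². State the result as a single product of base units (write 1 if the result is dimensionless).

C = s·A.
J = kg·m²·s⁻².
So J⁻² = kg⁻²·m⁻⁴·s⁴.
Combining: C·J⁻² = (s·A) · (kg⁻²·m⁻⁴·s⁴) = kg⁻²·m⁻⁴·s⁵·A.

kg⁻²·m⁻⁴·s⁵·A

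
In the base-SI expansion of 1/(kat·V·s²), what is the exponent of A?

1

kat = s⁻¹·mol.
So kat⁻¹ = s·mol⁻¹.
V = kg·m²·s⁻³·A⁻¹.
So V⁻¹ = kg⁻¹·m⁻²·s³·A.
Combining: kat⁻¹·V⁻¹·s⁻² = (s·mol⁻¹) · (kg⁻¹·m⁻²·s³·A) · s⁻² = kg⁻¹·m⁻²·s²·A·mol⁻¹.
The exponent of A is 1.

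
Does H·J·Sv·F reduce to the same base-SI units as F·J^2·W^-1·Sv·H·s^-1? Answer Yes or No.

Left side:
  H = kg·m²·s⁻²·A⁻².
  J = kg·m²·s⁻².
  Sv = m²·s⁻².
  F = kg⁻¹·m⁻²·s⁴·A².
  Combining: H·J·Sv·F = (kg·m²·s⁻²·A⁻²) · (kg·m²·s⁻²) · (m²·s⁻²) · (kg⁻¹·m⁻²·s⁴·A²) = kg·m⁴·s⁻².
Right side:
  F = kg⁻¹·m⁻²·s⁴·A².
  J = kg·m²·s⁻².
  So J² = kg²·m⁴·s⁻⁴.
  W = kg·m²·s⁻³.
  So W⁻¹ = kg⁻¹·m⁻²·s³.
  Sv = m²·s⁻².
  H = kg·m²·s⁻²·A⁻².
  Combining: F·J²·W⁻¹·Sv·H·s⁻¹ = (kg⁻¹·m⁻²·s⁴·A²) · (kg²·m⁴·s⁻⁴) · (kg⁻¹·m⁻²·s³) · (m²·s⁻²) · (kg·m²·s⁻²·A⁻²) · s⁻¹ = kg·m⁴·s⁻².
Both reduce to kg·m⁴·s⁻².

Yes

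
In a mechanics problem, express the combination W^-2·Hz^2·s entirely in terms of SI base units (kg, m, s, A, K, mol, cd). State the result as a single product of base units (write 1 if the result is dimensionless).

W = J/s (power = energy per time),
    = kg·m²·s⁻³.
So W⁻² = kg⁻²·m⁻⁴·s⁶.
Hz = 1/s = s⁻¹ (frequency is cycles per second).
So Hz² = s⁻².
Combining: W⁻²·Hz²·s = (kg⁻²·m⁻⁴·s⁶) · s⁻² · s = kg⁻²·m⁻⁴·s⁵.

kg⁻²·m⁻⁴·s⁵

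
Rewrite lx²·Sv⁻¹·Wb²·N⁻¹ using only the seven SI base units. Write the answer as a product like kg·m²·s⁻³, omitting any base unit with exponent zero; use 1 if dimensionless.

kg·m⁻³·A⁻²·cd²

lx = lm/m² (illuminance = luminous flux per area),
    = m⁻²·cd.
So lx² = m⁻⁴·cd².
Sv = J/kg (equivalent dose = energy per mass),
    = m²·s⁻².
So Sv⁻¹ = m⁻²·s².
Wb = V·s (flux: a volt is a weber per second),
    = kg·m²·s⁻²·A⁻¹.
So Wb² = kg²·m⁴·s⁻⁴·A⁻².
N = kg·m/s² = kg·m·s⁻² (force = mass × acceleration).
So N⁻¹ = kg⁻¹·m⁻¹·s².
Combining: lx²·Sv⁻¹·Wb²·N⁻¹ = (m⁻⁴·cd²) · (m⁻²·s²) · (kg²·m⁴·s⁻⁴·A⁻²) · (kg⁻¹·m⁻¹·s²) = kg·m⁻³·A⁻²·cd².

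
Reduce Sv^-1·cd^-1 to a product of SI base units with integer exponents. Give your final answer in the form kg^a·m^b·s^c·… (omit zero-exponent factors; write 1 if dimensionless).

m⁻²·s²·cd⁻¹

Sv = J/kg (equivalent dose = energy per mass),
    = m²·s⁻².
So Sv⁻¹ = m⁻²·s².
Combining: Sv⁻¹·cd⁻¹ = (m⁻²·s²) · cd⁻¹ = m⁻²·s²·cd⁻¹.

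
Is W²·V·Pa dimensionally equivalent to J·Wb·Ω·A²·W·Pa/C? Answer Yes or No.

No

Left side:
  W = J/s (power = energy per time),
      = kg·m²·s⁻³.
  So W² = kg²·m⁴·s⁻⁶.
  V = W/A (potential = power per current),
      = kg·m²·s⁻³·A⁻¹.
  Pa = N/m² (pressure = force per area),
      = kg·m⁻¹·s⁻².
  Combining: W²·V·Pa = (kg²·m⁴·s⁻⁶) · (kg·m²·s⁻³·A⁻¹) · (kg·m⁻¹·s⁻²) = kg⁴·m⁵·s⁻¹¹·A⁻¹.
Right side:
  J = kg·m²·s⁻².
  Wb = kg·m²·s⁻²·A⁻¹.
  Ω = kg·m²·s⁻³·A⁻².
  W = kg·m²·s⁻³.
  Pa = kg·m⁻¹·s⁻².
  C = s·A.
  So C⁻¹ = s⁻¹·A⁻¹.
  Combining: J·Wb·Ω·A²·W·Pa·C⁻¹ = (kg·m²·s⁻²) · (kg·m²·s⁻²·A⁻¹) · (kg·m²·s⁻³·A⁻²) · A² · (kg·m²·s⁻³) · (kg·m⁻¹·s⁻²) · (s⁻¹·A⁻¹) = kg⁵·m⁷·s⁻¹³·A⁻².
Left is kg⁴·m⁵·s⁻¹¹·A⁻¹; right is kg⁵·m⁷·s⁻¹³·A⁻² — different.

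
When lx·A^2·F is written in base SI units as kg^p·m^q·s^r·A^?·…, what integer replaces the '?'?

lx = lm/m² (illuminance = luminous flux per area),
    = m⁻²·cd.
F = C/V (capacitance = charge per voltage),
    = A·s/(kg·m²·s⁻³·A⁻¹) (substituting C and V),
    = kg⁻¹·m⁻²·s⁴·A².
Combining: lx·A²·F = (m⁻²·cd) · A² · (kg⁻¹·m⁻²·s⁴·A²) = kg⁻¹·m⁻⁴·s⁴·A⁴·cd.
The exponent of A is 4.

4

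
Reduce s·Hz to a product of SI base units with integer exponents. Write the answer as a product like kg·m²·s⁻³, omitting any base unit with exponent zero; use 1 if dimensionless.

1

Hz = 1/s = s⁻¹ (frequency is cycles per second).
Combining: s·Hz = s · s⁻¹ = 1.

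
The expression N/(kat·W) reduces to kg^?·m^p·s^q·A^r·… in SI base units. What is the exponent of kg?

N = kg·m/s² = kg·m·s⁻² (force = mass × acceleration).
kat = mol/s = s⁻¹·mol (catalytic activity).
So kat⁻¹ = s·mol⁻¹.
W = J/s (power = energy per time),
    = kg·m²·s⁻³.
So W⁻¹ = kg⁻¹·m⁻²·s³.
Combining: N·kat⁻¹·W⁻¹ = (kg·m·s⁻²) · (s·mol⁻¹) · (kg⁻¹·m⁻²·s³) = m⁻¹·s²·mol⁻¹.
The exponent of kg is 0.

0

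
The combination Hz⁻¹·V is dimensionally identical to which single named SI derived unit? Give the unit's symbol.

Hz = s⁻¹.
So Hz⁻¹ = s.
V = kg·m²·s⁻³·A⁻¹.
Combining: Hz⁻¹·V = s · (kg·m²·s⁻³·A⁻¹) = kg·m²·s⁻²·A⁻¹.
kg·m²·s⁻²·A⁻¹ is the base-SI form of the weber.

Wb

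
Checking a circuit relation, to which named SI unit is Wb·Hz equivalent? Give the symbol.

V

Wb = V·s (flux: a volt is a weber per second),
    = kg·m²·s⁻²·A⁻¹.
Hz = 1/s = s⁻¹ (frequency is cycles per second).
Combining: Wb·Hz = (kg·m²·s⁻²·A⁻¹) · s⁻¹ = kg·m²·s⁻³·A⁻¹.
kg·m²·s⁻³·A⁻¹ is the base-SI form of the volt.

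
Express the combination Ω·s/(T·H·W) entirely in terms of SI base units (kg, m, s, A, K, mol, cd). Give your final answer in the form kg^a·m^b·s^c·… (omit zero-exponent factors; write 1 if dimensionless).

kg⁻²·m⁻²·s⁵·A

Ω = V/A (resistance = voltage per current),
    = kg·m²·s⁻³·A⁻².
T = Wb/m² (flux density = flux per area),
    = kg·s⁻²·A⁻¹.
So T⁻¹ = kg⁻¹·s²·A.
H = Wb/A (inductance = flux per current),
    = kg·m²·s⁻²·A⁻².
So H⁻¹ = kg⁻¹·m⁻²·s²·A².
W = J/s (power = energy per time),
    = kg·m²·s⁻³.
So W⁻¹ = kg⁻¹·m⁻²·s³.
Combining: Ω·T⁻¹·s·H⁻¹·W⁻¹ = (kg·m²·s⁻³·A⁻²) · (kg⁻¹·s²·A) · s · (kg⁻¹·m⁻²·s²·A²) · (kg⁻¹·m⁻²·s³) = kg⁻²·m⁻²·s⁵·A.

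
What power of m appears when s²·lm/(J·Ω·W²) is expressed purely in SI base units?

J = N·m (work = force × distance),
    = kg·m²·s⁻².
So J⁻¹ = kg⁻¹·m⁻²·s².
Ω = V/A (resistance = voltage per current),
    = kg·m²·s⁻³·A⁻².
So Ω⁻¹ = kg⁻¹·m⁻²·s³·A².
lm = cd·sr = cd (luminous flux; sr is dimensionless).
W = J/s (power = energy per time),
    = kg·m²·s⁻³.
So W⁻² = kg⁻²·m⁻⁴·s⁶.
Combining: J⁻¹·s²·Ω⁻¹·lm·W⁻² = (kg⁻¹·m⁻²·s²) · s² · (kg⁻¹·m⁻²·s³·A²) · cd · (kg⁻²·m⁻⁴·s⁶) = kg⁻⁴·m⁻⁸·s¹³·A²·cd.
The exponent of m is -8.

-8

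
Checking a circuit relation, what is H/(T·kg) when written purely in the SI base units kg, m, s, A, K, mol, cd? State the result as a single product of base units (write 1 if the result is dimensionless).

H = Wb/A (inductance = flux per current),
    = kg·m²·s⁻²·A⁻².
T = Wb/m² (flux density = flux per area),
    = kg·s⁻²·A⁻¹.
So T⁻¹ = kg⁻¹·s²·A.
Combining: H·T⁻¹·kg⁻¹ = (kg·m²·s⁻²·A⁻²) · (kg⁻¹·s²·A) · kg⁻¹ = kg⁻¹·m²·A⁻¹.

kg⁻¹·m²·A⁻¹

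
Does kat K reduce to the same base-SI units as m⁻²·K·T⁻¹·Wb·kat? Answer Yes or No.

Yes

Left side:
  kat = s⁻¹·mol.
  Combining: kat·K = (s⁻¹·mol) · K = s⁻¹·K·mol.
Right side:
  T = Wb/m² (flux density = flux per area),
      = kg·s⁻²·A⁻¹.
  So T⁻¹ = kg⁻¹·s²·A.
  Wb = V·s (flux: a volt is a weber per second),
      = kg·m²·s⁻²·A⁻¹.
  kat = mol/s = s⁻¹·mol (catalytic activity).
  Combining: m⁻²·K·T⁻¹·Wb·kat = m⁻² · K · (kg⁻¹·s²·A) · (kg·m²·s⁻²·A⁻¹) · (s⁻¹·mol) = s⁻¹·K·mol.
Both reduce to s⁻¹·K·mol.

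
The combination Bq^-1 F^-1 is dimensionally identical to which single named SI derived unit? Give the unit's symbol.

Ω

Bq = s⁻¹.
So Bq⁻¹ = s.
F = kg⁻¹·m⁻²·s⁴·A².
So F⁻¹ = kg·m²·s⁻⁴·A⁻².
Combining: Bq⁻¹·F⁻¹ = s · (kg·m²·s⁻⁴·A⁻²) = kg·m²·s⁻³·A⁻².
kg·m²·s⁻³·A⁻² is the base-SI form of the ohm.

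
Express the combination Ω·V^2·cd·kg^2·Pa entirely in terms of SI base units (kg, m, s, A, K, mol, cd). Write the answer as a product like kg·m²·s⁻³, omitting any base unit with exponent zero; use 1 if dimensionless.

kg⁶·m⁵·s⁻¹¹·A⁻⁴·cd

Ω = kg·m²·s⁻³·A⁻².
V = kg·m²·s⁻³·A⁻¹.
So V² = kg²·m⁴·s⁻⁶·A⁻².
Pa = kg·m⁻¹·s⁻².
Combining: Ω·V²·cd·kg²·Pa = (kg·m²·s⁻³·A⁻²) · (kg²·m⁴·s⁻⁶·A⁻²) · cd · kg² · (kg·m⁻¹·s⁻²) = kg⁶·m⁵·s⁻¹¹·A⁻⁴·cd.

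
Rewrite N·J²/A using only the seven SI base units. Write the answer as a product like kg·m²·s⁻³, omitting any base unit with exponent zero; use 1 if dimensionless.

N = kg·m/s² = kg·m·s⁻² (force = mass × acceleration).
J = N·m (work = force × distance),
    = kg·m²·s⁻².
So J² = kg²·m⁴·s⁻⁴.
Combining: N·A⁻¹·J² = (kg·m·s⁻²) · A⁻¹ · (kg²·m⁴·s⁻⁴) = kg³·m⁵·s⁻⁶·A⁻¹.

kg³·m⁵·s⁻⁶·A⁻¹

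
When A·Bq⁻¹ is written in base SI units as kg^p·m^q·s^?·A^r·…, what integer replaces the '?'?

1

Bq = s⁻¹.
So Bq⁻¹ = s.
Combining: A·Bq⁻¹ = A · s = s·A.
The exponent of s is 1.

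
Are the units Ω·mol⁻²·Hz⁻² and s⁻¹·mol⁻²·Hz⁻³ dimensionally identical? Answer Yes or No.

No

Left side:
  Ω = kg·m²·s⁻³·A⁻².
  Hz = s⁻¹.
  So Hz⁻² = s².
  Combining: Ω·mol⁻²·Hz⁻² = (kg·m²·s⁻³·A⁻²) · mol⁻² · s² = kg·m²·s⁻¹·A⁻²·mol⁻².
Right side:
  Hz = 1/s = s⁻¹ (frequency is cycles per second).
  So Hz⁻³ = s³.
  Combining: s⁻¹·mol⁻²·Hz⁻³ = s⁻¹ · mol⁻² · s³ = s²·mol⁻².
Left is kg·m²·s⁻¹·A⁻²·mol⁻²; right is s²·mol⁻² — different.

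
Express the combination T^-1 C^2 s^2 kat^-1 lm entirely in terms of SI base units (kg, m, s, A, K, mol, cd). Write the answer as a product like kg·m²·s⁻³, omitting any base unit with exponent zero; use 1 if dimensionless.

kg⁻¹·s⁷·A³·mol⁻¹·cd

T = Wb/m² (flux density = flux per area),
    = kg·s⁻²·A⁻¹.
So T⁻¹ = kg⁻¹·s²·A.
C = A·s = s·A (charge = current × time).
So C² = s²·A².
kat = mol/s = s⁻¹·mol (catalytic activity).
So kat⁻¹ = s·mol⁻¹.
lm = cd·sr = cd (luminous flux; sr is dimensionless).
Combining: T⁻¹·C²·s²·kat⁻¹·lm = (kg⁻¹·s²·A) · (s²·A²) · s² · (s·mol⁻¹) · cd = kg⁻¹·s⁷·A³·mol⁻¹·cd.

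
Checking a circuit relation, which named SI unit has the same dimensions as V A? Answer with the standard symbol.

W

V = kg·m²·s⁻³·A⁻¹.
Combining: V·A = (kg·m²·s⁻³·A⁻¹) · A = kg·m²·s⁻³.
kg·m²·s⁻³ is the base-SI form of the watt.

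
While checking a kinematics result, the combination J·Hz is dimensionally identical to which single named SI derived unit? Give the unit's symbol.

J = kg·m²·s⁻².
Hz = s⁻¹.
Combining: J·Hz = (kg·m²·s⁻²) · s⁻¹ = kg·m²·s⁻³.
kg·m²·s⁻³ is the base-SI form of the watt.

W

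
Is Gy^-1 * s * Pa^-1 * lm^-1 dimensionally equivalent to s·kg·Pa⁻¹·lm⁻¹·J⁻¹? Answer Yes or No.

Left side:
  Gy = J/kg (absorbed dose = energy per mass),
      = m²·s⁻².
  So Gy⁻¹ = m⁻²·s².
  Pa = N/m² (pressure = force per area),
      = kg·m⁻¹·s⁻².
  So Pa⁻¹ = kg⁻¹·m·s².
  lm = cd·sr = cd (luminous flux; sr is dimensionless).
  So lm⁻¹ = cd⁻¹.
  Combining: Gy⁻¹·s·Pa⁻¹·lm⁻¹ = (m⁻²·s²) · s · (kg⁻¹·m·s²) · cd⁻¹ = kg⁻¹·m⁻¹·s⁵·cd⁻¹.
Right side:
  Pa = N/m² (pressure = force per area),
      = kg·m⁻¹·s⁻².
  So Pa⁻¹ = kg⁻¹·m·s².
  lm = cd·sr = cd (luminous flux; sr is dimensionless).
  So lm⁻¹ = cd⁻¹.
  J = N·m (work = force × distance),
      = kg·m²·s⁻².
  So J⁻¹ = kg⁻¹·m⁻²·s².
  Combining: s·kg·Pa⁻¹·lm⁻¹·J⁻¹ = s · kg · (kg⁻¹·m·s²) · cd⁻¹ · (kg⁻¹·m⁻²·s²) = kg⁻¹·m⁻¹·s⁵·cd⁻¹.
Both reduce to kg⁻¹·m⁻¹·s⁵·cd⁻¹.

Yes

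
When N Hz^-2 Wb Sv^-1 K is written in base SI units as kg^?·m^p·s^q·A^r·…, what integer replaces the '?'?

N = kg·m·s⁻².
Hz = s⁻¹.
So Hz⁻² = s².
Wb = kg·m²·s⁻²·A⁻¹.
Sv = m²·s⁻².
So Sv⁻¹ = m⁻²·s².
Combining: N·Hz⁻²·Wb·Sv⁻¹·K = (kg·m·s⁻²) · s² · (kg·m²·s⁻²·A⁻¹) · (m⁻²·s²) · K = kg²·m·A⁻¹·K.
The exponent of kg is 2.

2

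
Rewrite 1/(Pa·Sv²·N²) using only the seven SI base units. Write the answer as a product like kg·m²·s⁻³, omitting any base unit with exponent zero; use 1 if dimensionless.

Pa = N/m² (pressure = force per area),
    = kg·m⁻¹·s⁻².
So Pa⁻¹ = kg⁻¹·m·s².
Sv = J/kg (equivalent dose = energy per mass),
    = m²·s⁻².
So Sv⁻² = m⁻⁴·s⁴.
N = kg·m/s² = kg·m·s⁻² (force = mass × acceleration).
So N⁻² = kg⁻²·m⁻²·s⁴.
Combining: Pa⁻¹·Sv⁻²·N⁻² = (kg⁻¹·m·s²) · (m⁻⁴·s⁴) · (kg⁻²·m⁻²·s⁴) = kg⁻³·m⁻⁵·s¹⁰.

kg⁻³·m⁻⁵·s¹⁰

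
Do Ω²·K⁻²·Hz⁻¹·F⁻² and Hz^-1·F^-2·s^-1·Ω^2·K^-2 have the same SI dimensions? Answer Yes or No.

Left side:
  Ω = V/A (resistance = voltage per current),
      = kg·m²·s⁻³·A⁻².
  So Ω² = kg²·m⁴·s⁻⁶·A⁻⁴.
  Hz = 1/s = s⁻¹ (frequency is cycles per second).
  So Hz⁻¹ = s.
  F = C/V (capacitance = charge per voltage),
      = A·s/(kg·m²·s⁻³·A⁻¹) (substituting C and V),
      = kg⁻¹·m⁻²·s⁴·A².
  So F⁻² = kg²·m⁴·s⁻⁸·A⁻⁴.
  Combining: Ω²·K⁻²·Hz⁻¹·F⁻² = (kg²·m⁴·s⁻⁶·A⁻⁴) · K⁻² · s · (kg²·m⁴·s⁻⁸·A⁻⁴) = kg⁴·m⁸·s⁻¹³·A⁻⁸·K⁻².
Right side:
  Hz = s⁻¹.
  So Hz⁻¹ = s.
  F = kg⁻¹·m⁻²·s⁴·A².
  So F⁻² = kg²·m⁴·s⁻⁸·A⁻⁴.
  Ω = kg·m²·s⁻³·A⁻².
  So Ω² = kg²·m⁴·s⁻⁶·A⁻⁴.
  Combining: Hz⁻¹·F⁻²·s⁻¹·Ω²·K⁻² = s · (kg²·m⁴·s⁻⁸·A⁻⁴) · s⁻¹ · (kg²·m⁴·s⁻⁶·A⁻⁴) · K⁻² = kg⁴·m⁸·s⁻¹⁴·A⁻⁸·K⁻².
Left is kg⁴·m⁸·s⁻¹³·A⁻⁸·K⁻²; right is kg⁴·m⁸·s⁻¹⁴·A⁻⁸·K⁻² — different.

No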